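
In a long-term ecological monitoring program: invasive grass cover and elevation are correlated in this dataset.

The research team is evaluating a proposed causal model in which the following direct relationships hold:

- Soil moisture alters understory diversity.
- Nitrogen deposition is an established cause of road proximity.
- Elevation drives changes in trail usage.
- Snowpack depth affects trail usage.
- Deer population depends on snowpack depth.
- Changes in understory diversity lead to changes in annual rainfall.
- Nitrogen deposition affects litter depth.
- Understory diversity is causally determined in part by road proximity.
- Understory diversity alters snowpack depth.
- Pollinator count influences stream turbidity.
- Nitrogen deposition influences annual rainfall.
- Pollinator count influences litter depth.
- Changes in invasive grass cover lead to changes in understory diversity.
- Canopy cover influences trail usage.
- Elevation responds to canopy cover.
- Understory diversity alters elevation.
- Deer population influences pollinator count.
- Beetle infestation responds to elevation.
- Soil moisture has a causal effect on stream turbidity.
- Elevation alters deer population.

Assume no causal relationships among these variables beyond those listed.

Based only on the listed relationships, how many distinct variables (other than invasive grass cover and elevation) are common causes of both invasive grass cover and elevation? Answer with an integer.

No listed variable has a causal path to both invasive grass cover and elevation, so there are no common causes.

0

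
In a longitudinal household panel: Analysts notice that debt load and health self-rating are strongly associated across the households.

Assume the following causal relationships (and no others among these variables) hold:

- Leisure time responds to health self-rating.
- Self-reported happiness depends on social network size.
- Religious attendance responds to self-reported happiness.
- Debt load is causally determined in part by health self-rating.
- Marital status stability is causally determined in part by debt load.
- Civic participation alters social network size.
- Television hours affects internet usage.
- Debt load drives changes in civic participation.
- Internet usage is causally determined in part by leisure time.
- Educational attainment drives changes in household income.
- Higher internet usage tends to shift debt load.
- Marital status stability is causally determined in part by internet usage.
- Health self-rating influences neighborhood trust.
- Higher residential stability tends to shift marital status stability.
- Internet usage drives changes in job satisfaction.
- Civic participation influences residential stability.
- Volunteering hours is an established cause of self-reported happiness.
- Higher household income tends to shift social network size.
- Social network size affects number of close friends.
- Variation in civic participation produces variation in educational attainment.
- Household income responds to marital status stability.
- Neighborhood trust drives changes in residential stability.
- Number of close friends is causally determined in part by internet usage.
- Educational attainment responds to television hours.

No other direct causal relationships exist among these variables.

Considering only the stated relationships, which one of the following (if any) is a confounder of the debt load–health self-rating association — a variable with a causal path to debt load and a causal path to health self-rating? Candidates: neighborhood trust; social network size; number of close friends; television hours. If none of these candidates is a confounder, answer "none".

none

None of the listed candidates has causal paths to both debt load and health self-rating in the stated relationships, so none is a common cause.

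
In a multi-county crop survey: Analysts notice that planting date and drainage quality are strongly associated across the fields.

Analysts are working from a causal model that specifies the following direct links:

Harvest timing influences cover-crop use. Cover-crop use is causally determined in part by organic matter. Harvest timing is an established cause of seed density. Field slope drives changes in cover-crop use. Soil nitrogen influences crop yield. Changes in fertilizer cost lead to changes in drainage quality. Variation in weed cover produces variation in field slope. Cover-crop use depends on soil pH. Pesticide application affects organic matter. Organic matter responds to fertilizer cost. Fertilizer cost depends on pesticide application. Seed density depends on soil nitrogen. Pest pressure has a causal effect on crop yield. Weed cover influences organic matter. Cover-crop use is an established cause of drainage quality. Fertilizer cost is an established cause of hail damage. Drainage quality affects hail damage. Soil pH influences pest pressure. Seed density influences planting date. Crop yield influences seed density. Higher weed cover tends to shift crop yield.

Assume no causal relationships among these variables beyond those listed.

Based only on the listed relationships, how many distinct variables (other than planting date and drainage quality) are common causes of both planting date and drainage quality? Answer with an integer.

The common causes are: harvest timing (to planting date via harvest timing → seed density → planting date; to drainage quality via harvest timing → cover-crop use → drainage quality); soil pH (to planting date via soil pH → pest pressure → crop yield → seed density → planting date; to drainage quality via soil pH → cover-crop use → drainage quality); weed cover (to planting date via weed cover → crop yield → seed density → planting date; to drainage quality via weed cover → field slope → cover-crop use → drainage quality).
Every other variable lacks a causal path to at least one of planting date and drainage quality.

3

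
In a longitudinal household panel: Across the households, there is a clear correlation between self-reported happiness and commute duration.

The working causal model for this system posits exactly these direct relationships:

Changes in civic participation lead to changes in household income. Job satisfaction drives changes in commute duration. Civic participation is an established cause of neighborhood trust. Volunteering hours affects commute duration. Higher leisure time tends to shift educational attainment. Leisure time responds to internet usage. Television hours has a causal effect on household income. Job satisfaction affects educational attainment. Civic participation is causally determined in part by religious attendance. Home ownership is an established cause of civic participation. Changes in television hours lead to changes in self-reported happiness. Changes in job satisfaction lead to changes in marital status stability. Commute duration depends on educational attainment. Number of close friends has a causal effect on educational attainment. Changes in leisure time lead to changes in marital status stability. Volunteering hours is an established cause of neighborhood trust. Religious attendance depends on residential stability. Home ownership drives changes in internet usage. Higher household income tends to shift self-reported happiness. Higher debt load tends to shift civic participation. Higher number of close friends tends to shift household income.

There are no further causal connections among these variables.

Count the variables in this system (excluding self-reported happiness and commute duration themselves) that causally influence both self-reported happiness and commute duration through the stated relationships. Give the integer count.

2

The common causes are: home ownership (to self-reported happiness via home ownership → civic participation → household income → self-reported happiness; to commute duration via home ownership → internet usage → leisure time → educational attainment → commute duration); number of close friends (to self-reported happiness via number of close friends → household income → self-reported happiness; to commute duration via number of close friends → educational attainment → commute duration).
Every other variable lacks a causal path to at least one of self-reported happiness and commute duration.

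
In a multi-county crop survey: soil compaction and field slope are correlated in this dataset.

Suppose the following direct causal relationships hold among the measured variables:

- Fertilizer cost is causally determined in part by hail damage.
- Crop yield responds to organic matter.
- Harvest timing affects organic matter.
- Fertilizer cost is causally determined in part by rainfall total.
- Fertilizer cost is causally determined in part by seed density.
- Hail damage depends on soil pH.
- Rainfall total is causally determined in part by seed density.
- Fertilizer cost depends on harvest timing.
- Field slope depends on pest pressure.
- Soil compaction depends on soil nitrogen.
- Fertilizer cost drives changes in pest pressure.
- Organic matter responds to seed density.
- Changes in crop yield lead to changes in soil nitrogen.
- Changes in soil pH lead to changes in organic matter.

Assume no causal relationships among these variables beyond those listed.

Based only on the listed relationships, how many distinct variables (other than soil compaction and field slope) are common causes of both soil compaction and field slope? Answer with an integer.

The common causes are: harvest timing (to soil compaction via harvest timing → organic matter → crop yield → soil nitrogen → soil compaction; to field slope via harvest timing → fertilizer cost → pest pressure → field slope); seed density (to soil compaction via seed density → organic matter → crop yield → soil nitrogen → soil compaction; to field slope via seed density → fertilizer cost → pest pressure → field slope); soil pH (to soil compaction via soil pH → organic matter → crop yield → soil nitrogen → soil compaction; to field slope via soil pH → hail damage → fertilizer cost → pest pressure → field slope).
Every other variable lacks a causal path to at least one of soil compaction and field slope.

3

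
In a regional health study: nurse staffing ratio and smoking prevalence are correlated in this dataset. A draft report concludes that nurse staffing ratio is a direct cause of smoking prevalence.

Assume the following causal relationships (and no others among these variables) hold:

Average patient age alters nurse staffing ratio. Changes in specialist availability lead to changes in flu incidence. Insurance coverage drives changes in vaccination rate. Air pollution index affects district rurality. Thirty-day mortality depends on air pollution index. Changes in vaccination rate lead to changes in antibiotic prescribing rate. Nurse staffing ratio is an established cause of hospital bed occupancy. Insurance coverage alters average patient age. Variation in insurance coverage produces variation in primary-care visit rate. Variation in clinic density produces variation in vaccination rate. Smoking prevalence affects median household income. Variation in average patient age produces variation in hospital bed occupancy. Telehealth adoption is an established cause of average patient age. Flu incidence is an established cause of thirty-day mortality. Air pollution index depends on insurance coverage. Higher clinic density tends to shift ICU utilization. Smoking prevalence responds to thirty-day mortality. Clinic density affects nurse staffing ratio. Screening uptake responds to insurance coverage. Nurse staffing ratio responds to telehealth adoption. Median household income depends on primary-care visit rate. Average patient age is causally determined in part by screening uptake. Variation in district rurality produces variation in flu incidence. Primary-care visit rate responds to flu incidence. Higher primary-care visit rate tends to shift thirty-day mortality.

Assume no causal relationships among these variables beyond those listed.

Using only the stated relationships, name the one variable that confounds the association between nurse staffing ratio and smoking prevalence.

Insurance coverage has a causal path to nurse staffing ratio (insurance coverage → average patient age → nurse staffing ratio) and a separate causal path to smoking prevalence (insurance coverage → primary-care visit rate → thirty-day mortality → smoking prevalence), so it is a common cause of both.
No stated relationship gives nurse staffing ratio a causal route to smoking prevalence, so the correlation is explained by the shared upstream cause rather than a direct effect.

insurance coverage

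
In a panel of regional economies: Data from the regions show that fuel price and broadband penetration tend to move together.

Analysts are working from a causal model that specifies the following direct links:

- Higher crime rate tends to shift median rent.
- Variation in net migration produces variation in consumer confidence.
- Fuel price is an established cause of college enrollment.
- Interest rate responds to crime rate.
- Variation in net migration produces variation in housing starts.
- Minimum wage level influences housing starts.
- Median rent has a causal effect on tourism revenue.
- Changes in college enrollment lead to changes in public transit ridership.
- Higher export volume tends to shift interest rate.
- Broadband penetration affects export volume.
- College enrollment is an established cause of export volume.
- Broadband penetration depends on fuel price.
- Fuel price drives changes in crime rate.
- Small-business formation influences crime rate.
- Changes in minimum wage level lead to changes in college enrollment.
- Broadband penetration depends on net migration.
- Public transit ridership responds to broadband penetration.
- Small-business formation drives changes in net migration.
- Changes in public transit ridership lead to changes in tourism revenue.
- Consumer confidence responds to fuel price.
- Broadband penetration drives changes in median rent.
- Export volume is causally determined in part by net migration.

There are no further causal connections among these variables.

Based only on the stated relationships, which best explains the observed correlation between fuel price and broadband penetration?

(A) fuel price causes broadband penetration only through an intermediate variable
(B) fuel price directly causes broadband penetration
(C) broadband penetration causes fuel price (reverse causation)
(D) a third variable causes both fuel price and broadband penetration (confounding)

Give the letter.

There is a stated direct causal link fuel price → broadband penetration, and no variable causes both fuel price and broadband penetration, so the correlation reflects direct causation.

B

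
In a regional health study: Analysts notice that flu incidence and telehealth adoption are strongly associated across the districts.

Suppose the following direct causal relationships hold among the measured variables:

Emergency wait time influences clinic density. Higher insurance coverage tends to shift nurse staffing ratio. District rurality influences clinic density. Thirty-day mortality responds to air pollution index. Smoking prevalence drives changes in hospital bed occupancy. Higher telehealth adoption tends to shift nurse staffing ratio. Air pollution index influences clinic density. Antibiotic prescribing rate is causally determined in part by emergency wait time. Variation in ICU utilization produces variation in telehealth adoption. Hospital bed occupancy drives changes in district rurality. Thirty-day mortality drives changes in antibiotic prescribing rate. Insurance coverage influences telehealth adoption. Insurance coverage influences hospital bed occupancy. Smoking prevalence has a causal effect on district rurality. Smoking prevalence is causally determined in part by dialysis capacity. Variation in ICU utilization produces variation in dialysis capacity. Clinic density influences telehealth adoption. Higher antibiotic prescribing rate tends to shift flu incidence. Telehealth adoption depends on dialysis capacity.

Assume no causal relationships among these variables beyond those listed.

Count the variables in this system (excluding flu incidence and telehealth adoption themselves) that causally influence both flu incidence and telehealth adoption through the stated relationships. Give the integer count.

The common causes are: air pollution index (to flu incidence via air pollution index → thirty-day mortality → antibiotic prescribing rate → flu incidence; to telehealth adoption via air pollution index → clinic density → telehealth adoption); emergency wait time (to flu incidence via emergency wait time → antibiotic prescribing rate → flu incidence; to telehealth adoption via emergency wait time → clinic density → telehealth adoption).
Every other variable lacks a causal path to at least one of flu incidence and telehealth adoption.

2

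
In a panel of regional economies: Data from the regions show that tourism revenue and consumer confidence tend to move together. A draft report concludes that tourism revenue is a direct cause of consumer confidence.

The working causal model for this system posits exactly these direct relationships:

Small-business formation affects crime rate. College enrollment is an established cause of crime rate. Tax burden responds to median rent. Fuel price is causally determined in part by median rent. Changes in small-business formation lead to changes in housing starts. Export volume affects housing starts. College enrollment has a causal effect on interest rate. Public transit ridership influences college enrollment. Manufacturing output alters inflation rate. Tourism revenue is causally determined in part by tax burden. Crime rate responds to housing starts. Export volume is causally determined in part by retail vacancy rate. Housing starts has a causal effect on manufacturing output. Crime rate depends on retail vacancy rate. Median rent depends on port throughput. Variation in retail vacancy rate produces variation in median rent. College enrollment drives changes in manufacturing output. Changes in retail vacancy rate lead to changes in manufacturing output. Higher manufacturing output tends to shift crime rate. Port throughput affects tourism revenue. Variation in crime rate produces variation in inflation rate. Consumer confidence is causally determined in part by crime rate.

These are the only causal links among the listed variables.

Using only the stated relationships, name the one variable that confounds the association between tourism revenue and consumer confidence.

Retail vacancy rate has a causal path to tourism revenue (retail vacancy rate → median rent → tax burden → tourism revenue) and a separate causal path to consumer confidence (retail vacancy rate → crime rate → consumer confidence), so it is a common cause of both.
No stated relationship gives tourism revenue a causal route to consumer confidence, so the correlation is explained by the shared upstream cause rather than a direct effect.

retail vacancy rate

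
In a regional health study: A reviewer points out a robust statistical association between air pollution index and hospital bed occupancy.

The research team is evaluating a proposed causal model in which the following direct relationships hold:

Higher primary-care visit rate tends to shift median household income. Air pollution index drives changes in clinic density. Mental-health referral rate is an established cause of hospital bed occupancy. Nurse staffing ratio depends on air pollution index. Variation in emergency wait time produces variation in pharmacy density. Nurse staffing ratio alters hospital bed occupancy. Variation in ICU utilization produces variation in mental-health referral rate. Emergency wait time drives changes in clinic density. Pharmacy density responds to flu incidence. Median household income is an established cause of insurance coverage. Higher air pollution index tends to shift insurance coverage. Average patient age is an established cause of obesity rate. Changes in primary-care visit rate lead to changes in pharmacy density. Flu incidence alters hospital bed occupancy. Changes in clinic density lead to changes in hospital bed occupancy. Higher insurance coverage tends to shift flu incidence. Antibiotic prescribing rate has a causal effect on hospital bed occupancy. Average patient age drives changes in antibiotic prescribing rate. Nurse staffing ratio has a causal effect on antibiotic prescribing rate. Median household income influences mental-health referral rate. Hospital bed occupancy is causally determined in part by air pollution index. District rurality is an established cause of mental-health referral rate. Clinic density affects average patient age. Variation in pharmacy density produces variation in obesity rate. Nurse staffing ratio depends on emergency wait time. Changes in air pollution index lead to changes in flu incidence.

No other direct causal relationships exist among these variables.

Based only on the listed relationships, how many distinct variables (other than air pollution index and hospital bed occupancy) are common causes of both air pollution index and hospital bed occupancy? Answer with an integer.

No listed variable has a causal path to both air pollution index and hospital bed occupancy, so there are no common causes.

0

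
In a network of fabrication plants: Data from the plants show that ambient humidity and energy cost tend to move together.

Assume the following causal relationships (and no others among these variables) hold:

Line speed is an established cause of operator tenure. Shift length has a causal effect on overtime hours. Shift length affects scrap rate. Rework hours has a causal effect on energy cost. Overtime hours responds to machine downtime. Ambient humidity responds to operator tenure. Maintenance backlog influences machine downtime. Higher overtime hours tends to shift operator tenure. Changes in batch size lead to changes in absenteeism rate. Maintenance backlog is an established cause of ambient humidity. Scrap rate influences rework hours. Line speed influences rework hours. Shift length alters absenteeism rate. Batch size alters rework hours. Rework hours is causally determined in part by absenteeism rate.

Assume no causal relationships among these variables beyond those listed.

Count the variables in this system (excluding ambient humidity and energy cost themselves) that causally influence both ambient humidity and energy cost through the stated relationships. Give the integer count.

The common causes are: line speed (to ambient humidity via line speed → operator tenure → ambient humidity; to energy cost via line speed → rework hours → energy cost); shift length (to ambient humidity via shift length → overtime hours → operator tenure → ambient humidity; to energy cost via shift length → absenteeism rate → rework hours → energy cost).
Every other variable lacks a causal path to at least one of ambient humidity and energy cost.

2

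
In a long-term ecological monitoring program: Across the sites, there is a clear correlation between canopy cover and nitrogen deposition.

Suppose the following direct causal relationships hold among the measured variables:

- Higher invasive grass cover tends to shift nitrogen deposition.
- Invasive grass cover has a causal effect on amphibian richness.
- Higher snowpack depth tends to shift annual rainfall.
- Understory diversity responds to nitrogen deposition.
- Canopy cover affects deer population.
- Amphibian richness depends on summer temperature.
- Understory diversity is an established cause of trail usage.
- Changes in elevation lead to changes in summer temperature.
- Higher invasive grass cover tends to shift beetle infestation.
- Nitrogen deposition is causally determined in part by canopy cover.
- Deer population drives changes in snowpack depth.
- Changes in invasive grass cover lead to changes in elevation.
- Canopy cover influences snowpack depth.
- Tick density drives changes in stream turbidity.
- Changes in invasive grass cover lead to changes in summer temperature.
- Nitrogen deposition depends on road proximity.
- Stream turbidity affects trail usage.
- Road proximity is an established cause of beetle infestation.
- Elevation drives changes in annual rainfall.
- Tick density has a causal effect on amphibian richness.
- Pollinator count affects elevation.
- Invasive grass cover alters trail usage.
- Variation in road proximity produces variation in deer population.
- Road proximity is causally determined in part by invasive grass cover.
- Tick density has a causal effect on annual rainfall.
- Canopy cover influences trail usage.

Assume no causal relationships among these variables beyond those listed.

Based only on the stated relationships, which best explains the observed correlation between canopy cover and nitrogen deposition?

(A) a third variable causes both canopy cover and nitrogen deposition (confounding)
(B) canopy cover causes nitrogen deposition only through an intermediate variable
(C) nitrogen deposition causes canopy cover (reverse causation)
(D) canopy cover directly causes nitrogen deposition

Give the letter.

There is a stated direct causal link canopy cover → nitrogen deposition, and no variable causes both canopy cover and nitrogen deposition, so the correlation reflects direct causation.

D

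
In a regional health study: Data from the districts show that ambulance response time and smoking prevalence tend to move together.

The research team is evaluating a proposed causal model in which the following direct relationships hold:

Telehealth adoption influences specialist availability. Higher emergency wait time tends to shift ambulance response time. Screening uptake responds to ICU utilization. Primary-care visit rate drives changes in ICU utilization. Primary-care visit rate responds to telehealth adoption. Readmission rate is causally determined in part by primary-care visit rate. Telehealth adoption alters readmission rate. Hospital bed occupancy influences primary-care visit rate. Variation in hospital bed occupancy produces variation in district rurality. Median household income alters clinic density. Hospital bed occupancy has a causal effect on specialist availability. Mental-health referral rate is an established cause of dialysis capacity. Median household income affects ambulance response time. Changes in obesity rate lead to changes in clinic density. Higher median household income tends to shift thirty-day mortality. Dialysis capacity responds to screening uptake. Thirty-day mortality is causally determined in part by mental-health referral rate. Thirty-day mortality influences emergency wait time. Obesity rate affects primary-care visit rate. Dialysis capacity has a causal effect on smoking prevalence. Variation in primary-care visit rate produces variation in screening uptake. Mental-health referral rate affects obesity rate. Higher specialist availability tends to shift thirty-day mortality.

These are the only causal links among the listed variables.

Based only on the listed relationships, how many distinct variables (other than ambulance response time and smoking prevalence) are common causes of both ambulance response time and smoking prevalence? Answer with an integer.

3

The common causes are: hospital bed occupancy (to ambulance response time via hospital bed occupancy → specialist availability → thirty-day mortality → emergency wait time → ambulance response time; to smoking prevalence via hospital bed occupancy → primary-care visit rate → screening uptake → dialysis capacity → smoking prevalence); mental-health referral rate (to ambulance response time via mental-health referral rate → thirty-day mortality → emergency wait time → ambulance response time; to smoking prevalence via mental-health referral rate → dialysis capacity → smoking prevalence); telehealth adoption (to ambulance response time via telehealth adoption → specialist availability → thirty-day mortality → emergency wait time → ambulance response time; to smoking prevalence via telehealth adoption → primary-care visit rate → screening uptake → dialysis capacity → smoking prevalence).
Every other variable lacks a causal path to at least one of ambulance response time and smoking prevalence.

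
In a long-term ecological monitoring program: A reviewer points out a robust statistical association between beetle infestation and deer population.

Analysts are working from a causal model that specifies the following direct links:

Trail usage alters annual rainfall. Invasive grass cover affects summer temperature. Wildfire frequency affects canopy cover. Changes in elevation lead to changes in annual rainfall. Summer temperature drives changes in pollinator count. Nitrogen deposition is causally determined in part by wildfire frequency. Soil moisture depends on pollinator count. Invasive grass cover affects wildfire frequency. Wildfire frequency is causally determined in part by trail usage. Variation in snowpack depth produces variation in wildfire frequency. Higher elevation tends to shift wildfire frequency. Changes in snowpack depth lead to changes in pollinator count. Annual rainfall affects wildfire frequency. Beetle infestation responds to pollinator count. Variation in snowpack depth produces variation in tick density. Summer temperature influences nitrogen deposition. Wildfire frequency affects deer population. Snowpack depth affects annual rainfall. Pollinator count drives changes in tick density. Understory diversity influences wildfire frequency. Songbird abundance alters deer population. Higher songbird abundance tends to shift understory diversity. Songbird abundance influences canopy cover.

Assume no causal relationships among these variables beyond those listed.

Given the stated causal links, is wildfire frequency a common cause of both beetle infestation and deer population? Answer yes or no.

Wildfire frequency has no stated causal path to beetle infestation. A confounder must cause both variables, so wildfire frequency does not qualify.

no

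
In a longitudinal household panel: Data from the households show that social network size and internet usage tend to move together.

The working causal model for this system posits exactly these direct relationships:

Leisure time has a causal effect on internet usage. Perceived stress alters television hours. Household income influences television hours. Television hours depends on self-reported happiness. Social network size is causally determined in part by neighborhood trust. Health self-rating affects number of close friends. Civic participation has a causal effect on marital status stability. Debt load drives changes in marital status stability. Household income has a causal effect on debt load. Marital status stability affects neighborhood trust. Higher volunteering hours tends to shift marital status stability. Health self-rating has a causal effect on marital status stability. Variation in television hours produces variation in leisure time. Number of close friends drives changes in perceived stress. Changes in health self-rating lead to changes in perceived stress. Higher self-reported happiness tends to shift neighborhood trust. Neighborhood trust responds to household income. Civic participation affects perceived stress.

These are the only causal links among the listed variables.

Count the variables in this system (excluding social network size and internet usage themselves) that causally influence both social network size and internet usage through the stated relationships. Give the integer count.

The common causes are: civic participation (to social network size via civic participation → marital status stability → neighborhood trust → social network size; to internet usage via civic participation → perceived stress → television hours → leisure time → internet usage); health self-rating (to social network size via health self-rating → marital status stability → neighborhood trust → social network size; to internet usage via health self-rating → perceived stress → television hours → leisure time → internet usage); household income (to social network size via household income → neighborhood trust → social network size; to internet usage via household income → television hours → leisure time → internet usage); self-reported happiness (to social network size via self-reported happiness → neighborhood trust → social network size; to internet usage via self-reported happiness → television hours → leisure time → internet usage).
Every other variable lacks a causal path to at least one of social network size and internet usage.

4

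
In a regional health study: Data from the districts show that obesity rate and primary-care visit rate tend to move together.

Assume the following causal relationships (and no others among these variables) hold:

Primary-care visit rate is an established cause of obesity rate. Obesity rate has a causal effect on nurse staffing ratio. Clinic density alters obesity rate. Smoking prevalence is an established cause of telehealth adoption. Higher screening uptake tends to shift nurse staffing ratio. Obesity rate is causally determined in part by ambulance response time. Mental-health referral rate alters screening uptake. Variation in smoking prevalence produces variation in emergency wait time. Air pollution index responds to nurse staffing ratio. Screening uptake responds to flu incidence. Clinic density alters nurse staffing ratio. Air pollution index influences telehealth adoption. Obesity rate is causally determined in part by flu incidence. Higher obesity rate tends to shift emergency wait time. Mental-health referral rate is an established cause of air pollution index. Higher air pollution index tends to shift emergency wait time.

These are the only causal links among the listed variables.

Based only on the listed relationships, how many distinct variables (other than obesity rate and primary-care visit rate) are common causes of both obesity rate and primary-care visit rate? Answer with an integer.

No listed variable has a causal path to both obesity rate and primary-care visit rate, so there are no common causes.

0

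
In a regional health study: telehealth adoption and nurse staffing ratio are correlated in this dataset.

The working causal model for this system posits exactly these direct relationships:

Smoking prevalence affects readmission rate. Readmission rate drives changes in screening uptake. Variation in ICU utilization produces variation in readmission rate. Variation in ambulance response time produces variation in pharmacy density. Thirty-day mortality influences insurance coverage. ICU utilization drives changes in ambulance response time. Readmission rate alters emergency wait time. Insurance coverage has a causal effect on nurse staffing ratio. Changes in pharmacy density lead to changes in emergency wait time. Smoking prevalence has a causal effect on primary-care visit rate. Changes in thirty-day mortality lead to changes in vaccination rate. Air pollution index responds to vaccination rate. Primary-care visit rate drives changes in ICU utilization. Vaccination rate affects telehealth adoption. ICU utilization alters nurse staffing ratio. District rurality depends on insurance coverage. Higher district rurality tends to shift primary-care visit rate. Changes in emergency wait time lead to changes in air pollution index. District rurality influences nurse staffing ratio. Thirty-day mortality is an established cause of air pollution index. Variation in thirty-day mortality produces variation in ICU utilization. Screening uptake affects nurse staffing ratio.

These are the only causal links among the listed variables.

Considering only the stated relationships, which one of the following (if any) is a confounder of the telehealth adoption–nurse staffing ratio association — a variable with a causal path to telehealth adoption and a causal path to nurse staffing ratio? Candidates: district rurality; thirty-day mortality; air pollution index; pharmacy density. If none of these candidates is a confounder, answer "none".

Thirty-day mortality causes telehealth adoption (thirty-day mortality → vaccination rate → telehealth adoption) and also causes nurse staffing ratio (thirty-day mortality → insurance coverage → nurse staffing ratio); it is a common cause of both.
Each of the other candidates lacks a causal path to at least one of telehealth adoption and nurse staffing ratio, so they do not confound the relationship.

thirty-day mortality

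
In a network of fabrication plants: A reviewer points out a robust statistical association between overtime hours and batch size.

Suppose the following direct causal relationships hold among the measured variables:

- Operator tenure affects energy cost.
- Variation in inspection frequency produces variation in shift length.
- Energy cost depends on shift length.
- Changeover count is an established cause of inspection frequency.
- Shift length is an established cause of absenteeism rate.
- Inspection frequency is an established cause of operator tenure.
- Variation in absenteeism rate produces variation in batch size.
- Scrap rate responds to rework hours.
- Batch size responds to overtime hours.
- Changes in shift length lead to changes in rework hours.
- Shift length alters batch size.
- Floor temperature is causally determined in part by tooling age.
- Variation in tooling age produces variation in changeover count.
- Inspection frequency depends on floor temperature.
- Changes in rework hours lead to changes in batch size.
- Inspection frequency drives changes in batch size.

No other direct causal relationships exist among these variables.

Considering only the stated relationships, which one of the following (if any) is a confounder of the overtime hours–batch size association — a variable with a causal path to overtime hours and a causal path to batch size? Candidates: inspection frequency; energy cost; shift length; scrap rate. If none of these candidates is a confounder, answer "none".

None of the listed candidates has causal paths to both overtime hours and batch size in the stated relationships, so none is a common cause.

none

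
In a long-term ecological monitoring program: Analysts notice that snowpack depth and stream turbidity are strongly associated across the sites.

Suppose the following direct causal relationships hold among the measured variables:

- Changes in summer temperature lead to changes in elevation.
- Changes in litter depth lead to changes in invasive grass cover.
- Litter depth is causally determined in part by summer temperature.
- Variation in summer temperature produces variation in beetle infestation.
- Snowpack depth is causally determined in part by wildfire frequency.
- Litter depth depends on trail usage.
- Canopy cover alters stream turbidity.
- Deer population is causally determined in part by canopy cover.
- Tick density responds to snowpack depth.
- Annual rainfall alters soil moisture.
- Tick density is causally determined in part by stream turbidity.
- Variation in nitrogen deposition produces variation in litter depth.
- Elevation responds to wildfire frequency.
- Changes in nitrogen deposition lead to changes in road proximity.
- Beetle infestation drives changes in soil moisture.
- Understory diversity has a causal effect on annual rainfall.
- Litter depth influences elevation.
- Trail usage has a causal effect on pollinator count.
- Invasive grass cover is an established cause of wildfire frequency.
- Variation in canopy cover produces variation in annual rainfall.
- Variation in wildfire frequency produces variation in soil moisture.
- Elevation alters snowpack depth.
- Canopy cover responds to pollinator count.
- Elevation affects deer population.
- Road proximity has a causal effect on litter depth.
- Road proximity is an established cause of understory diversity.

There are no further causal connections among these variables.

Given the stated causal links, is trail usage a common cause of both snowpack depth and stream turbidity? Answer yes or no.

yes

Trail usage has a causal path to snowpack depth (trail usage → litter depth → elevation → snowpack depth) and to stream turbidity (trail usage → pollinator count → canopy cover → stream turbidity), so it is a common cause of both — a confounder.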